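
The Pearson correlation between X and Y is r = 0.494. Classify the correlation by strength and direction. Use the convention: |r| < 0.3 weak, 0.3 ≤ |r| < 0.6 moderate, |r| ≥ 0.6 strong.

moderate positive

r = 0.494 > 0 so the relationship is positive.
|r| = 0.494, which falls in the moderate range.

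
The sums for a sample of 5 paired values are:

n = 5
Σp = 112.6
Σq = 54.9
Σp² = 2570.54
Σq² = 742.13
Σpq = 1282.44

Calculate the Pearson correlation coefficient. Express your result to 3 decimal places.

0.662

r = (nΣpq − ΣpΣq) / √[(nΣp² − (Σp)²)(nΣq² − (Σq)²)]
Numerator: 5×1282.44 − 112.6×54.9 = 230.46
Denominator: √[(12852.7 − 12678.76)(3710.65 − 3014.01)] = √[173.94 × 696.64] = 348.0999
r = 230.46 / 348.0999 ≈ 0.662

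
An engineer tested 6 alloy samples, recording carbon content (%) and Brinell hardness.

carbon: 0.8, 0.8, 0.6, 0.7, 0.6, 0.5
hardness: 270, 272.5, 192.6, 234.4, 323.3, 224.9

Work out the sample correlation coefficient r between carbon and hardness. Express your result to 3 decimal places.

0.300

n = 6, Σx = 4, Σy = 1517.7, Σx² = 2.74, Σy² = 394297.27, Σxy = 1020.07
nΣxy − ΣxΣy = 6120.42 − 6070.8 = 49.62
nΣx² − (Σx)² = 16.44 − 16 = 0.44; nΣy² − (Σy)² = 2365783.62 − 2303413.29 = 62370.33
r = 49.62 / √(0.44 × 62370.33) = 49.62 / 165.6591 ≈ 0.300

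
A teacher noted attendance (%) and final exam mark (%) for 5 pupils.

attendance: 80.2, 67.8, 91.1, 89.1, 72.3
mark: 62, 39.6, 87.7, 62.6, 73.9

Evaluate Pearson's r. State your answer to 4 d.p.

0.6532

n = 5, Σx = 400.5, Σy = 325.8, Σx² = 32494.19, Σy² = 22483.42, Σxy = 26567.38
nΣxy − ΣxΣy = 132836.9 − 130482.9 = 2354
nΣx² − (Σx)² = 162470.95 − 160400.25 = 2070.7; nΣy² − (Σy)² = 112417.1 − 106145.64 = 6271.46
r = 2354 / √(2070.7 × 6271.46) = 2354 / 3603.6526 ≈ 0.6532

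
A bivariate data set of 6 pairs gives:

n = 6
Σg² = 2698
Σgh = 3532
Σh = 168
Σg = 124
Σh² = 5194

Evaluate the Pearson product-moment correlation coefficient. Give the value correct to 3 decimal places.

0.233

r = (nΣgh − ΣgΣh) / √[(nΣg² − (Σg)²)(nΣh² − (Σh)²)]
Numerator: 6×3532 − 124×168 = 360
Denominator: √[(16188 − 15376)(31164 − 28224)] = √[812 × 2940] = 1545.0825
r = 360 / 1545.0825 ≈ 0.233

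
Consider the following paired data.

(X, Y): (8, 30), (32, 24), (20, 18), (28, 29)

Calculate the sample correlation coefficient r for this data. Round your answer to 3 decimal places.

-0.241

n = 4, ΣX = 88, ΣY = 101, ΣX² = 2272, ΣY² = 2641, ΣXY = 2180
nΣXY − ΣXΣY = 8720 − 8888 = -168
nΣX² − (ΣX)² = 9088 − 7744 = 1344; nΣY² − (ΣY)² = 10564 − 10201 = 363
r = -168 / √(1344 × 363) = -168 / 698.4783 ≈ -0.241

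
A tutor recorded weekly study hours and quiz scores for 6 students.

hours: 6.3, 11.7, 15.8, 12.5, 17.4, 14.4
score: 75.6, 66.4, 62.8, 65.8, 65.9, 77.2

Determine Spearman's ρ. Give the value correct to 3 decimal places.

-0.429

Rank hours: 1, 2, 5, 3, 6, 4
Rank score: 5, 4, 1, 2, 3, 6
d = rank(hours) − rank(score): -4, -2, 4, 1, 3, -2; Σd² = 50
ρ = 1 − 6Σd² / [n(n²−1)] = 1 − 6×50 / (6×35) = 1 − 300/210 ≈ -0.429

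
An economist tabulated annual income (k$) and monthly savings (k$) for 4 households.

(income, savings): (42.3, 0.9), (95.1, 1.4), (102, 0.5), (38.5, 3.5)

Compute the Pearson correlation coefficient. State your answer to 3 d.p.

-0.598

n = 4, Σx = 277.9, Σy = 6.3, Σx² = 22719.55, Σy² = 15.27, Σxy = 356.96
nΣxy − ΣxΣy = 1427.84 − 1750.77 = -322.93
nΣx² − (Σx)² = 90878.2 − 77228.41 = 13649.79; nΣy² − (Σy)² = 61.08 − 39.69 = 21.39
r = -322.93 / √(13649.79 × 21.39) = -322.93 / 540.3416 ≈ -0.598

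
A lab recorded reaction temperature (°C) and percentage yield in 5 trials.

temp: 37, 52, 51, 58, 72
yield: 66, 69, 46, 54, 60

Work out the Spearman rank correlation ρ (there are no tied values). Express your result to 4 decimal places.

Rank temp: 1, 3, 2, 4, 5
Rank yield: 4, 5, 1, 2, 3
d = rank(temp) − rank(yield): -3, -2, 1, 2, 2; Σd² = 22
ρ = 1 − 6Σd² / [n(n²−1)] = 1 − 6×22 / (5×24) = 1 − 132/120 ≈ -0.1000

-0.1000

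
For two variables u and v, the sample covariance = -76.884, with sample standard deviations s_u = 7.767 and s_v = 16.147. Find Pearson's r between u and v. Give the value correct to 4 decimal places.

r = Cov(u,v) / (s_u · s_v) = -76.884 / (7.767 × 16.147)
  = -76.884 / 125.4137 ≈ -0.6130

-0.6130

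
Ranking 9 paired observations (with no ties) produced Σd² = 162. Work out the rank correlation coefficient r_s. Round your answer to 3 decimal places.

ρ = 1 − 6Σd² / [n(n²−1)] = 1 − 6×162 / (9×80)
  = 1 − 972/720 = 1 − 1.3500 ≈ -0.350

-0.350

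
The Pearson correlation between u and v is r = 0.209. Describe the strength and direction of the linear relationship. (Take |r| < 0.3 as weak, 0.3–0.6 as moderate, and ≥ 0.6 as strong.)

r = 0.209 > 0 so the relationship is positive.
|r| = 0.209, which falls in the weak range.

weak positive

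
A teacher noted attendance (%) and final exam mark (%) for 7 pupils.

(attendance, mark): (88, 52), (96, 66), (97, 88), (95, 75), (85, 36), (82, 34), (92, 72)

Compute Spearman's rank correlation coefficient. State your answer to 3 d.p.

Rank attendance: 3, 6, 7, 5, 2, 1, 4
Rank mark: 3, 4, 7, 6, 2, 1, 5
d = rank(attendance) − rank(mark): 0, 2, 0, -1, 0, 0, -1; Σd² = 6
ρ = 1 − 6Σd² / [n(n²−1)] = 1 − 6×6 / (7×48) = 1 − 36/336 ≈ 0.893

0.893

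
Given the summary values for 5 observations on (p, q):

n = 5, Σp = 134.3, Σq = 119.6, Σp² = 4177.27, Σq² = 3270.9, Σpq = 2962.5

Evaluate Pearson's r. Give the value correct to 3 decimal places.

r = (nΣpq − ΣpΣq) / √[(nΣp² − (Σp)²)(nΣq² − (Σq)²)]
Numerator: 5×2962.5 − 134.3×119.6 = -1249.78
Denominator: √[(20886.35 − 18036.49)(16354.5 − 14304.16)] = √[2849.86 × 2050.34] = 2417.2675
r = -1249.78 / 2417.2675 ≈ -0.517

-0.517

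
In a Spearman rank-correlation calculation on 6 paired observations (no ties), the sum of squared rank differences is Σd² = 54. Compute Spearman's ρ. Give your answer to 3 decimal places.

-0.543

ρ = 1 − 6Σd² / [n(n²−1)] = 1 − 6×54 / (6×35)
  = 1 − 324/210 = 1 − 1.5429 ≈ -0.543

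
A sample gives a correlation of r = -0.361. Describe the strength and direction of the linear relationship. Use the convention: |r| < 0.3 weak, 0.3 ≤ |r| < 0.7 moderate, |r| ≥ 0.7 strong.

moderate negative

r = -0.361 < 0 so the relationship is negative.
|r| = 0.361, which falls in the moderate range.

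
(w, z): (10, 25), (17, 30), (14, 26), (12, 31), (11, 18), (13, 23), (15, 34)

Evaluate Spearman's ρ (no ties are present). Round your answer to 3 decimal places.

Rank w: 1, 7, 5, 3, 2, 4, 6
Rank z: 3, 5, 4, 6, 1, 2, 7
d = rank(w) − rank(z): -2, 2, 1, -3, 1, 2, -1; Σd² = 24
ρ = 1 − 6Σd² / [n(n²−1)] = 1 − 6×24 / (7×48) = 1 − 144/336 ≈ 0.571

0.571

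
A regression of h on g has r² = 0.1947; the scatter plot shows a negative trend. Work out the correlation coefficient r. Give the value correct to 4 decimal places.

-0.4412

|r| = √0.1947 = 0.4412
The association is negative, so r = −0.4412.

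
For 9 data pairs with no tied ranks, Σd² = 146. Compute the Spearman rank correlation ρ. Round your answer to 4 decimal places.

ρ = 1 − 6Σd² / [n(n²−1)] = 1 − 6×146 / (9×80)
  = 1 − 876/720 = 1 − 1.21667 ≈ -0.2167

-0.2167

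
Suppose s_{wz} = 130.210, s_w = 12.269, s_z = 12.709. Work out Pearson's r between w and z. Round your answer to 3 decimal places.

r = Cov(w,z) / (s_w · s_z) = 130.210 / (12.269 × 12.709)
  = 130.210 / 155.9267 ≈ 0.835

0.835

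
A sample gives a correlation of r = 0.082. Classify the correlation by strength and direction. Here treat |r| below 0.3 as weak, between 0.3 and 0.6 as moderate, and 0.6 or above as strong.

r = 0.082 > 0 so the relationship is positive.
|r| = 0.082, which falls in the weak range.

weak positive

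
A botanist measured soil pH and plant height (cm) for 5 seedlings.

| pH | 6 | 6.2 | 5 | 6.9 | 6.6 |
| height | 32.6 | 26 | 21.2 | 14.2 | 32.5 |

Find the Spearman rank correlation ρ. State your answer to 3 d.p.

-0.300

Rank pH: 2, 3, 1, 5, 4
Rank height: 5, 3, 2, 1, 4
d = rank(pH) − rank(height): -3, 0, -1, 4, 0; Σd² = 26
ρ = 1 − 6Σd² / [n(n²−1)] = 1 − 6×26 / (5×24) = 1 − 156/120 ≈ -0.300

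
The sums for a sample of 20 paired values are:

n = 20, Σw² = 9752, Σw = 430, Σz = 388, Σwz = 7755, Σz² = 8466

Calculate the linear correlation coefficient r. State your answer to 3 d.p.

-0.851

r = (nΣwz − ΣwΣz) / √[(nΣw² − (Σw)²)(nΣz² − (Σz)²)]
Numerator: 20×7755 − 430×388 = -11740
Denominator: √[(195040 − 184900)(169320 − 150544)] = √[10140 × 18776] = 13798.1390
r = -11740 / 13798.1390 ≈ -0.851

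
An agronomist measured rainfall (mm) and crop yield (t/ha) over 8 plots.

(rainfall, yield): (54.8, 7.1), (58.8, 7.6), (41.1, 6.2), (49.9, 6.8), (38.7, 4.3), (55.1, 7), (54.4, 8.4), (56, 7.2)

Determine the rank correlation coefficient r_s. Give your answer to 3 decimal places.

Rank rainfall: 5, 8, 2, 3, 1, 6, 4, 7
Rank yield: 5, 7, 2, 3, 1, 4, 8, 6
d = rank(rainfall) − rank(yield): 0, 1, 0, 0, 0, 2, -4, 1; Σd² = 22
ρ = 1 − 6Σd² / [n(n²−1)] = 1 − 6×22 / (8×63) = 1 − 132/504 ≈ 0.738

0.738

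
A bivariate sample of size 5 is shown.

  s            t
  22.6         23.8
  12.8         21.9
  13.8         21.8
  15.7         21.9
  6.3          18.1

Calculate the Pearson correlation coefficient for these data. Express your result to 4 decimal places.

0.9469

n = 5, Σs = 71.2, Σt = 107.5, Σs² = 1151.22, Σt² = 2328.51, Σst = 1576.9
nΣst − ΣsΣt = 7884.5 − 7654 = 230.5
nΣs² − (Σs)² = 5756.1 − 5069.44 = 686.66; nΣt² − (Σt)² = 11642.55 − 11556.25 = 86.3
r = 230.5 / √(686.66 × 86.3) = 230.5 / 243.4312 ≈ 0.9469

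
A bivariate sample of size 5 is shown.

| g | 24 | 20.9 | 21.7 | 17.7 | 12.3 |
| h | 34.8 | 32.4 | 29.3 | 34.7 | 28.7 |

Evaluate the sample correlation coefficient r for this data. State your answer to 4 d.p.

n = 5, Σg = 96.6, Σh = 159.9, Σg² = 1948.28, Σh² = 5147.07, Σgh = 3115.37
nΣgh − ΣgΣh = 15576.85 − 15446.34 = 130.51
nΣg² − (Σg)² = 9741.4 − 9331.56 = 409.84; nΣh² − (Σh)² = 25735.35 − 25568.01 = 167.34
r = 130.51 / √(409.84 × 167.34) = 130.51 / 261.8828 ≈ 0.4984

0.4984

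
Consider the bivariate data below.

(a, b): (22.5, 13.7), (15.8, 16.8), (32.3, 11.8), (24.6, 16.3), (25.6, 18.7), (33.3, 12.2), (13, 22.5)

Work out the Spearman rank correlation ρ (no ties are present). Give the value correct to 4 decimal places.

-0.7143

Rank a: 3, 2, 6, 4, 5, 7, 1
Rank b: 3, 5, 1, 4, 6, 2, 7
d = rank(a) − rank(b): 0, -3, 5, 0, -1, 5, -6; Σd² = 96
ρ = 1 − 6Σd² / [n(n²−1)] = 1 − 6×96 / (7×48) = 1 − 576/336 ≈ -0.7143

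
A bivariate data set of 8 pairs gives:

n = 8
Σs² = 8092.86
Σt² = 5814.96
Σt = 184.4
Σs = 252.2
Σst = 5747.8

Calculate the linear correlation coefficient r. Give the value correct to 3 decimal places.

r = (nΣst − ΣsΣt) / √[(nΣs² − (Σs)²)(nΣt² − (Σt)²)]
Numerator: 8×5747.8 − 252.2×184.4 = -523.28
Denominator: √[(64742.88 − 63604.84)(46519.68 − 34003.36)] = √[1138.04 × 12516.32] = 3774.1321
r = -523.28 / 3774.1321 ≈ -0.139

-0.139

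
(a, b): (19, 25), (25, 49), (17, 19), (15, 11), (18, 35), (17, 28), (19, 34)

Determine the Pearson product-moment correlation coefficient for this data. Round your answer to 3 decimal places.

0.893

n = 7, Σa = 130, Σb = 201, Σa² = 2474, Σb² = 6673, Σab = 3940
nΣab − ΣaΣb = 27580 − 26130 = 1450
nΣa² − (Σa)² = 17318 − 16900 = 418; nΣb² − (Σb)² = 46711 − 40401 = 6310
r = 1450 / √(418 × 6310) = 1450 / 1624.0628 ≈ 0.893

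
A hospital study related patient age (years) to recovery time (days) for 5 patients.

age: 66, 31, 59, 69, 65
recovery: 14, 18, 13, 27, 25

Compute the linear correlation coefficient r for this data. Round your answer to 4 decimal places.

n = 5, Σx = 290, Σy = 97, Σx² = 17784, Σy² = 2043, Σxy = 5737
nΣxy − ΣxΣy = 28685 − 28130 = 555
nΣx² − (Σx)² = 88920 − 84100 = 4820; nΣy² − (Σy)² = 10215 − 9409 = 806
r = 555 / √(4820 × 806) = 555 / 1971.0200 ≈ 0.2816

0.2816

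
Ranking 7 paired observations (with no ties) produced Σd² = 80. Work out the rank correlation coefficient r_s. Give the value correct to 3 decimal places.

ρ = 1 − 6Σd² / [n(n²−1)] = 1 − 6×80 / (7×48)
  = 1 − 480/336 = 1 − 1.4286 ≈ -0.429

-0.429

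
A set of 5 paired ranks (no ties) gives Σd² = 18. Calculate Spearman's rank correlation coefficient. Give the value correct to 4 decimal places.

0.1000

ρ = 1 − 6Σd² / [n(n²−1)] = 1 − 6×18 / (5×24)
  = 1 − 108/120 = 1 − 0.90000 ≈ 0.1000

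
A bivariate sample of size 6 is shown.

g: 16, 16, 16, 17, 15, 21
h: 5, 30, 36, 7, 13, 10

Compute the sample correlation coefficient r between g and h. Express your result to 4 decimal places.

-0.2902

n = 6, Σg = 101, Σh = 101, Σg² = 1723, Σh² = 2539, Σgh = 1660
nΣgh − ΣgΣh = 9960 − 10201 = -241
nΣg² − (Σg)² = 10338 − 10201 = 137; nΣh² − (Σh)² = 15234 − 10201 = 5033
r = -241 / √(137 × 5033) = -241 / 830.3740 ≈ -0.2902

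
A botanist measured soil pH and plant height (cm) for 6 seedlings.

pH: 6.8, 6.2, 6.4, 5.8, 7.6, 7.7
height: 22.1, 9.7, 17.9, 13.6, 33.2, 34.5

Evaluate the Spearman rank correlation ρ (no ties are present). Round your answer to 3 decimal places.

0.943

Rank pH: 4, 2, 3, 1, 5, 6
Rank height: 4, 1, 3, 2, 5, 6
d = rank(pH) − rank(height): 0, 1, 0, -1, 0, 0; Σd² = 2
ρ = 1 − 6Σd² / [n(n²−1)] = 1 − 6×2 / (6×35) = 1 − 12/210 ≈ 0.943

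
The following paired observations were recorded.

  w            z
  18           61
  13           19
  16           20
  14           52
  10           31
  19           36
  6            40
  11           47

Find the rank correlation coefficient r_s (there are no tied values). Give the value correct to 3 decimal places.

0.143

Rank w: 7, 4, 6, 5, 2, 8, 1, 3
Rank z: 8, 1, 2, 7, 3, 4, 5, 6
d = rank(w) − rank(z): -1, 3, 4, -2, -1, 4, -4, -3; Σd² = 72
ρ = 1 − 6Σd² / [n(n²−1)] = 1 − 6×72 / (8×63) = 1 − 432/504 ≈ 0.143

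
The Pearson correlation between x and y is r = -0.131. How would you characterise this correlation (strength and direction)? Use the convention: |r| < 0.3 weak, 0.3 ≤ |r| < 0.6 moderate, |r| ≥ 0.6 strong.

weak negative

r = -0.131 < 0 so the relationship is negative.
|r| = 0.131, which falls in the weak range.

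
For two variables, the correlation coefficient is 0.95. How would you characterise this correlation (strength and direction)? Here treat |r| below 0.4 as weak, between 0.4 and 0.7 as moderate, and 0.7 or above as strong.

r = 0.95 > 0 so the relationship is positive.
|r| = 0.95, which falls in the strong range.

strong positive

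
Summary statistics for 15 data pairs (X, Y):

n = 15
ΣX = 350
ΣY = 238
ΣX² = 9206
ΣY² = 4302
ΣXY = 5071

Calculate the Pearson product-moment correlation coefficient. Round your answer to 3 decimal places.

-0.653

r = (nΣXY − ΣXΣY) / √[(nΣX² − (ΣX)²)(nΣY² − (ΣY)²)]
Numerator: 15×5071 − 350×238 = -7235
Denominator: √[(138090 − 122500)(64530 − 56644)] = √[15590 × 7886] = 11087.9547
r = -7235 / 11087.9547 ≈ -0.653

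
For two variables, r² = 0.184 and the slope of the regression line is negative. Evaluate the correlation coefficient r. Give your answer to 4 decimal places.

|r| = √0.184 = 0.4290
The association is negative, so r = −0.4290.

-0.4290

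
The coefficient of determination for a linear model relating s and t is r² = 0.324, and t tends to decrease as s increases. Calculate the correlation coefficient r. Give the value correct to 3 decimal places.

|r| = √0.324 = 0.569
The association is negative, so r = −0.569.

-0.569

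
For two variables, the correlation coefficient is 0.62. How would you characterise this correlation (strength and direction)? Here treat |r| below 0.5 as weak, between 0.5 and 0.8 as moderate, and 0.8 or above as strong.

moderate positive

r = 0.62 > 0 so the relationship is positive.
|r| = 0.62, which falls in the moderate range.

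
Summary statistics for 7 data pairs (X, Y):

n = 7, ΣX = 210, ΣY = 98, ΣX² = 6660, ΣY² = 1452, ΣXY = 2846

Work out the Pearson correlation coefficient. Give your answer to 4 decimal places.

-0.5539

r = (nΣXY − ΣXΣY) / √[(nΣX² − (ΣX)²)(nΣY² − (ΣY)²)]
Numerator: 7×2846 − 210×98 = -658
Denominator: √[(46620 − 44100)(10164 − 9604)] = √[2520 × 560] = 1187.9394
r = -658 / 1187.9394 ≈ -0.5539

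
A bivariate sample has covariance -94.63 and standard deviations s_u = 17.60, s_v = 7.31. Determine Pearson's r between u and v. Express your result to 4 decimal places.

-0.7355

r = Cov(u,v) / (s_u · s_v) = -94.63 / (17.60 × 7.31)
  = -94.63 / 128.6560 ≈ -0.7355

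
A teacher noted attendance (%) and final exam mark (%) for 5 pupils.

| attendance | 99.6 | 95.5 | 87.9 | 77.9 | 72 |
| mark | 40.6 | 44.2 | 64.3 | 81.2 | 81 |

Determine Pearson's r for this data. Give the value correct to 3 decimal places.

n = 5, Σx = 432.9, Σy = 311.3, Σx² = 38019.23, Σy² = 20890.93, Σxy = 26074.31
nΣxy − ΣxΣy = 130371.55 − 134761.77 = -4390.22
nΣx² − (Σx)² = 190096.15 − 187402.41 = 2693.74; nΣy² − (Σy)² = 104454.65 − 96907.69 = 7546.96
r = -4390.22 / √(2693.74 × 7546.96) = -4390.22 / 4508.8300 ≈ -0.974

-0.974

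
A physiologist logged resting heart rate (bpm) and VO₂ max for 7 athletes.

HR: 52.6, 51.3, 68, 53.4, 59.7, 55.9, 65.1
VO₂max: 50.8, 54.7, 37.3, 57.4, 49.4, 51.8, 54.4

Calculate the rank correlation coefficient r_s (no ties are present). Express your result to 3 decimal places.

Rank HR: 2, 1, 7, 3, 5, 4, 6
Rank VO₂max: 3, 6, 1, 7, 2, 4, 5
d = rank(HR) − rank(VO₂max): -1, -5, 6, -4, 3, 0, 1; Σd² = 88
ρ = 1 − 6Σd² / [n(n²−1)] = 1 − 6×88 / (7×48) = 1 − 528/336 ≈ -0.571

-0.571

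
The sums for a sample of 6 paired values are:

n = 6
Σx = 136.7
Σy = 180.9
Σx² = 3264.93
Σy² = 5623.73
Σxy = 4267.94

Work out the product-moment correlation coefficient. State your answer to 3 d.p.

r = (nΣxy − ΣxΣy) / √[(nΣx² − (Σx)²)(nΣy² − (Σy)²)]
Numerator: 6×4267.94 − 136.7×180.9 = 878.61
Denominator: √[(19589.58 − 18686.89)(33742.38 − 32724.81)] = √[902.69 × 1017.57] = 958.4103
r = 878.61 / 958.4103 ≈ 0.917

0.917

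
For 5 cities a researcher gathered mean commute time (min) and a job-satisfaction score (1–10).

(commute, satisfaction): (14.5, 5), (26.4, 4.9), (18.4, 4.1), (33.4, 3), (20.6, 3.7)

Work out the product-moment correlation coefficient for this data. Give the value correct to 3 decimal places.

-0.619

n = 5, Σx = 113.3, Σy = 20.7, Σx² = 2785.69, Σy² = 88.51, Σxy = 453.72
nΣxy − ΣxΣy = 2268.6 − 2345.31 = -76.71
nΣx² − (Σx)² = 13928.45 − 12836.89 = 1091.56; nΣy² − (Σy)² = 442.55 − 428.49 = 14.06
r = -76.71 / √(1091.56 × 14.06) = -76.71 / 123.8844 ≈ -0.619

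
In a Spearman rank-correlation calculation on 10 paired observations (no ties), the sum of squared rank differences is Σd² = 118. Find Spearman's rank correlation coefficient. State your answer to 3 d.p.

0.285

ρ = 1 − 6Σd² / [n(n²−1)] = 1 − 6×118 / (10×99)
  = 1 − 708/990 = 1 − 0.7152 ≈ 0.285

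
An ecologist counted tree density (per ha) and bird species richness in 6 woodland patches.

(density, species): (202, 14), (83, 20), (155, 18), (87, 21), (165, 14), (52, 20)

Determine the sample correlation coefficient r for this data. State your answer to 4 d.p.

-0.8933

n = 6, Σx = 744, Σy = 107, Σx² = 109216, Σy² = 1957, Σxy = 12455
nΣxy − ΣxΣy = 74730 − 79608 = -4878
nΣx² − (Σx)² = 655296 − 553536 = 101760; nΣy² − (Σy)² = 11742 − 11449 = 293
r = -4878 / √(101760 × 293) = -4878 / 5460.3736 ≈ -0.8933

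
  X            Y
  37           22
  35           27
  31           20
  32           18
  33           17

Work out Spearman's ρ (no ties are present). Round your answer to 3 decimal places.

Rank X: 5, 4, 1, 2, 3
Rank Y: 4, 5, 3, 2, 1
d = rank(X) − rank(Y): 1, -1, -2, 0, 2; Σd² = 10
ρ = 1 − 6Σd² / [n(n²−1)] = 1 − 6×10 / (5×24) = 1 − 60/120 ≈ 0.500

0.500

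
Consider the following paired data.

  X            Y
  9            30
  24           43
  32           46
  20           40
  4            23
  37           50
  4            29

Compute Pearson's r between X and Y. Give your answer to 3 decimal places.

0.978

n = 7, ΣX = 130, ΣY = 261, ΣX² = 3482, ΣY² = 10335, ΣXY = 5632
nΣXY − ΣXΣY = 39424 − 33930 = 5494
nΣX² − (ΣX)² = 24374 − 16900 = 7474; nΣY² − (ΣY)² = 72345 − 68121 = 4224
r = 5494 / √(7474 × 4224) = 5494 / 5618.7344 ≈ 0.978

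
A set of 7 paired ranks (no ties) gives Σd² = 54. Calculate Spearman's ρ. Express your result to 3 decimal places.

ρ = 1 − 6Σd² / [n(n²−1)] = 1 − 6×54 / (7×48)
  = 1 − 324/336 = 1 − 0.9643 ≈ 0.036

0.036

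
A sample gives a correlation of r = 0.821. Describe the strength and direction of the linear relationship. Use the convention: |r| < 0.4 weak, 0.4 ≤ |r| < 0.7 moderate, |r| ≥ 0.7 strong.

strong positive

r = 0.821 > 0 so the relationship is positive.
|r| = 0.821, which falls in the strong range.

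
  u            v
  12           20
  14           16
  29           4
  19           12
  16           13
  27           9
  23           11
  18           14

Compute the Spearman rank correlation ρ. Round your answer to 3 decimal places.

-0.976

Rank u: 1, 2, 8, 5, 3, 7, 6, 4
Rank v: 8, 7, 1, 4, 5, 2, 3, 6
d = rank(u) − rank(v): -7, -5, 7, 1, -2, 5, 3, -2; Σd² = 166
ρ = 1 − 6Σd² / [n(n²−1)] = 1 − 6×166 / (8×63) = 1 − 996/504 ≈ -0.976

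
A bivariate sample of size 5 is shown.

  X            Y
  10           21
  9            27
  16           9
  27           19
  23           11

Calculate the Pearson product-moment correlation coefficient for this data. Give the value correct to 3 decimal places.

-0.496

n = 5, ΣX = 85, ΣY = 87, ΣX² = 1695, ΣY² = 1733, ΣXY = 1363
nΣXY − ΣXΣY = 6815 − 7395 = -580
nΣX² − (ΣX)² = 8475 − 7225 = 1250; nΣY² − (ΣY)² = 8665 − 7569 = 1096
r = -580 / √(1250 × 1096) = -580 / 1170.4700 ≈ -0.496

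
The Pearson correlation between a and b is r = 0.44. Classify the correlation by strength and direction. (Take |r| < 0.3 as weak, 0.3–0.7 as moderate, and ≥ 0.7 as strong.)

moderate positive

r = 0.44 > 0 so the relationship is positive.
|r| = 0.44, which falls in the moderate range.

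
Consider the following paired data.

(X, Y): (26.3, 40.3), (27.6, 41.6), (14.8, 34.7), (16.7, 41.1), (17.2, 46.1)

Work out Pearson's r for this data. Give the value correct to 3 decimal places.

n = 5, ΣX = 102.6, ΣY = 203.8, ΣX² = 2247.22, ΣY² = 8373.16, ΣXY = 4200.9
nΣXY − ΣXΣY = 21004.5 − 20909.88 = 94.62
nΣX² − (ΣX)² = 11236.1 − 10526.76 = 709.34; nΣY² − (ΣY)² = 41865.8 − 41534.44 = 331.36
r = 94.62 / √(709.34 × 331.36) = 94.62 / 484.8164 ≈ 0.195

0.195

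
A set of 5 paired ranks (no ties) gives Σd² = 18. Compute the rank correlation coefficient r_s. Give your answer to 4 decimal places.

ρ = 1 − 6Σd² / [n(n²−1)] = 1 − 6×18 / (5×24)
  = 1 − 108/120 = 1 − 0.90000 ≈ 0.1000

0.1000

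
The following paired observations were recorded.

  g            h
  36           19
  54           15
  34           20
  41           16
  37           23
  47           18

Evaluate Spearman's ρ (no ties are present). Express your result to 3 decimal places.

-0.771

Rank g: 2, 6, 1, 4, 3, 5
Rank h: 4, 1, 5, 2, 6, 3
d = rank(g) − rank(h): -2, 5, -4, 2, -3, 2; Σd² = 62
ρ = 1 − 6Σd² / [n(n²−1)] = 1 − 6×62 / (6×35) = 1 − 372/210 ≈ -0.771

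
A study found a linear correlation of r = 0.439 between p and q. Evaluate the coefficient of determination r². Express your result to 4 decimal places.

0.1927

r² = (0.439)² = 0.1927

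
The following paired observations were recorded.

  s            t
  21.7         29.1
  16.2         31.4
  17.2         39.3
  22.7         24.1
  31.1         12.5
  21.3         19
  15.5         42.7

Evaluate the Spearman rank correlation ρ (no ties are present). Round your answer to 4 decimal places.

Rank s: 5, 2, 3, 6, 7, 4, 1
Rank t: 4, 5, 6, 3, 1, 2, 7
d = rank(s) − rank(t): 1, -3, -3, 3, 6, 2, -6; Σd² = 104
ρ = 1 − 6Σd² / [n(n²−1)] = 1 − 6×104 / (7×48) = 1 − 624/336 ≈ -0.8571

-0.8571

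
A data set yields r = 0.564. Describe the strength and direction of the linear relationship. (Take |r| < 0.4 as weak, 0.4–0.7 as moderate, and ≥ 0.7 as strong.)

moderate positive

r = 0.564 > 0 so the relationship is positive.
|r| = 0.564, which falls in the moderate range.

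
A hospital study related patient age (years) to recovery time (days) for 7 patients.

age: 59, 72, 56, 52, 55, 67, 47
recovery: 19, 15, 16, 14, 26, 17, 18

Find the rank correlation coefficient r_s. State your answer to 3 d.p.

-0.143

Rank age: 5, 7, 4, 2, 3, 6, 1
Rank recovery: 6, 2, 3, 1, 7, 4, 5
d = rank(age) − rank(recovery): -1, 5, 1, 1, -4, 2, -4; Σd² = 64
ρ = 1 − 6Σd² / [n(n²−1)] = 1 − 6×64 / (7×48) = 1 − 384/336 ≈ -0.143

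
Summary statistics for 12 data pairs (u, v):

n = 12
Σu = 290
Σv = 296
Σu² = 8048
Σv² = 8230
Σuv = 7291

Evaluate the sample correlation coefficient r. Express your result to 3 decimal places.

r = (nΣuv − ΣuΣv) / √[(nΣu² − (Σu)²)(nΣv² − (Σv)²)]
Numerator: 12×7291 − 290×296 = 1652
Denominator: √[(96576 − 84100)(98760 − 87616)] = √[12476 × 11144] = 11791.2062
r = 1652 / 11791.2062 ≈ 0.140

0.140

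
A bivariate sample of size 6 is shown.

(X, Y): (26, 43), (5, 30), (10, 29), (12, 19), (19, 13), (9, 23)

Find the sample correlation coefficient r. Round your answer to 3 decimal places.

0.302

n = 6, ΣX = 81, ΣY = 157, ΣX² = 1387, ΣY² = 4649, ΣXY = 2240
nΣXY − ΣXΣY = 13440 − 12717 = 723
nΣX² − (ΣX)² = 8322 − 6561 = 1761; nΣY² − (ΣY)² = 27894 − 24649 = 3245
r = 723 / √(1761 × 3245) = 723 / 2390.4905 ≈ 0.302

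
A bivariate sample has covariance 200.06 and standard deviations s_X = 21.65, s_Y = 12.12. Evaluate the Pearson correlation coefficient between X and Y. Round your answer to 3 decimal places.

0.762

r = Cov(X,Y) / (s_X · s_Y) = 200.06 / (21.65 × 12.12)
  = 200.06 / 262.3980 ≈ 0.762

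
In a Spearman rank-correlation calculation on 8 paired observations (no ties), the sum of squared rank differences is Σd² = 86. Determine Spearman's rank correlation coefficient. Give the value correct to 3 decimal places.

-0.024

ρ = 1 − 6Σd² / [n(n²−1)] = 1 − 6×86 / (8×63)
  = 1 − 516/504 = 1 − 1.0238 ≈ -0.024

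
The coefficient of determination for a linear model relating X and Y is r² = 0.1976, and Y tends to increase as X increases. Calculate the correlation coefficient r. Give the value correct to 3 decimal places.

|r| = √0.1976 = 0.445
The association is positive, so r = 0.445.

0.445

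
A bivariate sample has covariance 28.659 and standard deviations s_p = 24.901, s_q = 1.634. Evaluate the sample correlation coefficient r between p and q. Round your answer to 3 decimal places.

0.704

r = Cov(p,q) / (s_p · s_q) = 28.659 / (24.901 × 1.634)
  = 28.659 / 40.6882 ≈ 0.704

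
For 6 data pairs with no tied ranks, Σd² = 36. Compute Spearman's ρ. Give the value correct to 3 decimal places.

-0.029

ρ = 1 − 6Σd² / [n(n²−1)] = 1 − 6×36 / (6×35)
  = 1 − 216/210 = 1 − 1.0286 ≈ -0.029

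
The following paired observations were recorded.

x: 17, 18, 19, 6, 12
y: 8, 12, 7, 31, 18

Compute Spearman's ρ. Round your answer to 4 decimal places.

-0.9000

Rank x: 3, 4, 5, 1, 2
Rank y: 2, 3, 1, 5, 4
d = rank(x) − rank(y): 1, 1, 4, -4, -2; Σd² = 38
ρ = 1 − 6Σd² / [n(n²−1)] = 1 − 6×38 / (5×24) = 1 − 228/120 ≈ -0.9000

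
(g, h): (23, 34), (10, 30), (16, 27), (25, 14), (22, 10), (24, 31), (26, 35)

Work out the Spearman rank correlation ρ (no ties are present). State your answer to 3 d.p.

Rank g: 4, 1, 2, 6, 3, 5, 7
Rank h: 6, 4, 3, 2, 1, 5, 7
d = rank(g) − rank(h): -2, -3, -1, 4, 2, 0, 0; Σd² = 34
ρ = 1 − 6Σd² / [n(n²−1)] = 1 − 6×34 / (7×48) = 1 − 204/336 ≈ 0.393

0.393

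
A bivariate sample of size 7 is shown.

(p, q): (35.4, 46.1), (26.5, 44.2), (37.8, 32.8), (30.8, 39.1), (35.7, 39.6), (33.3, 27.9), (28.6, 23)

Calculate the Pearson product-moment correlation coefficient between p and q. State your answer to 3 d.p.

0.064

n = 7, Σp = 228.1, Σq = 252.7, Σp² = 7534.23, Σq² = 9559.07, Σpq = 8247.95
nΣpq − ΣpΣq = 57735.65 − 57640.87 = 94.78
nΣp² − (Σp)² = 52739.61 − 52029.61 = 710; nΣq² − (Σq)² = 66913.49 − 63857.29 = 3056.2
r = 94.78 / √(710 × 3056.2) = 94.78 / 1473.0587 ≈ 0.064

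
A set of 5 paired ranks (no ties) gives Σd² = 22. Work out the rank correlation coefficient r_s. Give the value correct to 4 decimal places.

ρ = 1 − 6Σd² / [n(n²−1)] = 1 − 6×22 / (5×24)
  = 1 − 132/120 = 1 − 1.10000 ≈ -0.1000

-0.1000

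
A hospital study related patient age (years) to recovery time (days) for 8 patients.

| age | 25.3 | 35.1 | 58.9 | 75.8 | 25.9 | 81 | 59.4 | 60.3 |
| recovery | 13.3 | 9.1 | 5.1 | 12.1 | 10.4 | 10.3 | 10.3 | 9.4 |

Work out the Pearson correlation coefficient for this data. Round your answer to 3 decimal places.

n = 8, Σx = 421.7, Σy = 80, Σx² = 25483.21, Σy² = 840.82, Σxy = 4155.77
nΣxy − ΣxΣy = 33246.16 − 33736 = -489.84
nΣx² − (Σx)² = 203865.68 − 177830.89 = 26034.79; nΣy² − (Σy)² = 6726.56 − 6400 = 326.56
r = -489.84 / √(26034.79 × 326.56) = -489.84 / 2915.8054 ≈ -0.168

-0.168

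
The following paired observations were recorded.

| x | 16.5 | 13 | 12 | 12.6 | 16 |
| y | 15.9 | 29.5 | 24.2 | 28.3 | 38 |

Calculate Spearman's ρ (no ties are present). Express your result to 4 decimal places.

0.0000

Rank x: 5, 3, 1, 2, 4
Rank y: 1, 4, 2, 3, 5
d = rank(x) − rank(y): 4, -1, -1, -1, -1; Σd² = 20
ρ = 1 − 6Σd² / [n(n²−1)] = 1 − 6×20 / (5×24) = 1 − 120/120 ≈ 0.0000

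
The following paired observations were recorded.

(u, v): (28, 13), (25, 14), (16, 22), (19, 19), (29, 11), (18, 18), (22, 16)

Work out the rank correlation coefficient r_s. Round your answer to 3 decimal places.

-0.964

Rank u: 6, 5, 1, 3, 7, 2, 4
Rank v: 2, 3, 7, 6, 1, 5, 4
d = rank(u) − rank(v): 4, 2, -6, -3, 6, -3, 0; Σd² = 110
ρ = 1 − 6Σd² / [n(n²−1)] = 1 − 6×110 / (7×48) = 1 − 660/336 ≈ -0.964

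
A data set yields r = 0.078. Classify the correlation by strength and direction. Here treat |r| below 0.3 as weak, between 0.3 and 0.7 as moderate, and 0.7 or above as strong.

r = 0.078 > 0 so the relationship is positive.
|r| = 0.078, which falls in the weak range.

weak positive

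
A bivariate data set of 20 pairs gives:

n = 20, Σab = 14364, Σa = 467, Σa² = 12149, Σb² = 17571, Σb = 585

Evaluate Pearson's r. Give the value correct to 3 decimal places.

0.931

r = (nΣab − ΣaΣb) / √[(nΣa² − (Σa)²)(nΣb² − (Σb)²)]
Numerator: 20×14364 − 467×585 = 14085
Denominator: √[(242980 − 218089)(351420 − 342225)] = √[24891 × 9195] = 15128.5407
r = 14085 / 15128.5407 ≈ 0.931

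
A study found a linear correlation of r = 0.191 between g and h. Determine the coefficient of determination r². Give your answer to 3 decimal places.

r² = (0.191)² = 0.036

0.036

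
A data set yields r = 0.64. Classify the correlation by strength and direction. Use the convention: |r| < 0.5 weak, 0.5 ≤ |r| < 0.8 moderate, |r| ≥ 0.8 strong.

r = 0.64 > 0 so the relationship is positive.
|r| = 0.64, which falls in the moderate range.

moderate positive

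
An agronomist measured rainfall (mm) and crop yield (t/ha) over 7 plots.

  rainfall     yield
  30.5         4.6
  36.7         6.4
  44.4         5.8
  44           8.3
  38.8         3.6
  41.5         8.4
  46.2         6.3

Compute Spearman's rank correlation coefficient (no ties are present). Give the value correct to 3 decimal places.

Rank rainfall: 1, 2, 6, 5, 3, 4, 7
Rank yield: 2, 5, 3, 6, 1, 7, 4
d = rank(rainfall) − rank(yield): -1, -3, 3, -1, 2, -3, 3; Σd² = 42
ρ = 1 − 6Σd² / [n(n²−1)] = 1 − 6×42 / (7×48) = 1 − 252/336 ≈ 0.250

0.250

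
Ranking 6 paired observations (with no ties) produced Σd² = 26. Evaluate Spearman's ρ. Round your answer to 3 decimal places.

0.257

ρ = 1 − 6Σd² / [n(n²−1)] = 1 − 6×26 / (6×35)
  = 1 − 156/210 = 1 − 0.7429 ≈ 0.257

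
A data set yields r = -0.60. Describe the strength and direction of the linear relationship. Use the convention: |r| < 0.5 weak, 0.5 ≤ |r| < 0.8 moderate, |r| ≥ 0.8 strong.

r = -0.60 < 0 so the relationship is negative.
|r| = 0.60, which falls in the moderate range.

moderate negative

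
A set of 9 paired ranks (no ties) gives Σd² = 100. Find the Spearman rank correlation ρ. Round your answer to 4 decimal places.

0.1667

ρ = 1 − 6Σd² / [n(n²−1)] = 1 − 6×100 / (9×80)
  = 1 − 600/720 = 1 − 0.83333 ≈ 0.1667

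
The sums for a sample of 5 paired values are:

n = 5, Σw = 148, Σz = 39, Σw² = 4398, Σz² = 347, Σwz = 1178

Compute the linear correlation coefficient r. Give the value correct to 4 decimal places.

r = (nΣwz − ΣwΣz) / √[(nΣw² − (Σw)²)(nΣz² − (Σz)²)]
Numerator: 5×1178 − 148×39 = 118
Denominator: √[(21990 − 21904)(1735 − 1521)] = √[86 × 214] = 135.6613
r = 118 / 135.6613 ≈ 0.8698

0.8698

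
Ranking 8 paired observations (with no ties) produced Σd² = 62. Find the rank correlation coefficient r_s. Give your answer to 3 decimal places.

0.262

ρ = 1 − 6Σd² / [n(n²−1)] = 1 − 6×62 / (8×63)
  = 1 − 372/504 = 1 − 0.7381 ≈ 0.262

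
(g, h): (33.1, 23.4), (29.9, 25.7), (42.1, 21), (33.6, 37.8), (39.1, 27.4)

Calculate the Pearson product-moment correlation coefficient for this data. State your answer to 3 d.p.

n = 5, Σg = 177.8, Σh = 135.3, Σg² = 6419.8, Σh² = 3828.65, Σgh = 4768.49
nΣgh − ΣgΣh = 23842.45 − 24056.34 = -213.89
nΣg² − (Σg)² = 32099 − 31612.84 = 486.16; nΣh² − (Σh)² = 19143.25 − 18306.09 = 837.16
r = -213.89 / √(486.16 × 837.16) = -213.89 / 637.9606 ≈ -0.335

-0.335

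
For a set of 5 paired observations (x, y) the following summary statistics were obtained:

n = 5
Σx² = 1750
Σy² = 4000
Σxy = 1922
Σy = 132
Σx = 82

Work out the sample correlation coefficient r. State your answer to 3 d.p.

r = (nΣxy − ΣxΣy) / √[(nΣx² − (Σx)²)(nΣy² − (Σy)²)]
Numerator: 5×1922 − 82×132 = -1214
Denominator: √[(8750 − 6724)(20000 − 17424)] = √[2026 × 2576] = 2284.5078
r = -1214 / 2284.5078 ≈ -0.531

-0.531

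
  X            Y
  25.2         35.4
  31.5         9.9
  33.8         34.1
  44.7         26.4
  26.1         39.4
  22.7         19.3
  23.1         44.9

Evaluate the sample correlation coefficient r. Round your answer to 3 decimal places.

-0.270

n = 7, ΣX = 207.1, ΣY = 209.4, ΣX² = 6497.93, ΣY² = 7151.8, ΣXY = 6040.23
nΣXY − ΣXΣY = 42281.61 − 43366.74 = -1085.13
nΣX² − (ΣX)² = 45485.51 − 42890.41 = 2595.1; nΣY² − (ΣY)² = 50062.6 − 43848.36 = 6214.24
r = -1085.13 / √(2595.1 × 6214.24) = -1085.13 / 4015.7906 ≈ -0.270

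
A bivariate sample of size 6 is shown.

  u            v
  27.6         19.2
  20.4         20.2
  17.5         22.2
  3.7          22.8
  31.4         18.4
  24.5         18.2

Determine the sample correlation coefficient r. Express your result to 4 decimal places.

n = 6, Σu = 125.1, Σv = 121, Σu² = 3084.07, Σv² = 2459.16, Σuv = 2438.52
nΣuv − ΣuΣv = 14631.12 − 15137.1 = -505.98
nΣu² − (Σu)² = 18504.42 − 15650.01 = 2854.41; nΣv² − (Σv)² = 14754.96 − 14641 = 113.96
r = -505.98 / √(2854.41 × 113.96) = -505.98 / 570.3407 ≈ -0.8872

-0.8872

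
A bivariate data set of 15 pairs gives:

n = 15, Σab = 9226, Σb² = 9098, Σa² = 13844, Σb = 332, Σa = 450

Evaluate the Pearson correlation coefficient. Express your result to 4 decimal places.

r = (nΣab − ΣaΣb) / √[(nΣa² − (Σa)²)(nΣb² − (Σb)²)]
Numerator: 15×9226 − 450×332 = -11010
Denominator: √[(207660 − 202500)(136470 − 110224)] = √[5160 × 26246] = 11637.4121
r = -11010 / 11637.4121 ≈ -0.9461

-0.9461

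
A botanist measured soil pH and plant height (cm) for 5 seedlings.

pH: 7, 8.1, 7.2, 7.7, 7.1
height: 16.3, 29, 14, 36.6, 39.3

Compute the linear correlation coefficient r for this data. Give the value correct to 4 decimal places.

0.3478

n = 5, Σx = 37.1, Σy = 135.2, Σx² = 276.15, Σy² = 4186.74, Σxy = 1010.65
nΣxy − ΣxΣy = 5053.25 − 5015.92 = 37.33
nΣx² − (Σx)² = 1380.75 − 1376.41 = 4.34; nΣy² − (Σy)² = 20933.7 − 18279.04 = 2654.66
r = 37.33 / √(4.34 × 2654.66) = 37.33 / 107.3370 ≈ 0.3478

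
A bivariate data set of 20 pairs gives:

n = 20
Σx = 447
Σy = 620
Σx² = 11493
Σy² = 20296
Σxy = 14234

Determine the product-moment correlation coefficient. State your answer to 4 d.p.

0.2965

r = (nΣxy − ΣxΣy) / √[(nΣx² − (Σx)²)(nΣy² − (Σy)²)]
Numerator: 20×14234 − 447×620 = 7540
Denominator: √[(229860 − 199809)(405920 − 384400)] = √[30051 × 21520] = 25430.2481
r = 7540 / 25430.2481 ≈ 0.2965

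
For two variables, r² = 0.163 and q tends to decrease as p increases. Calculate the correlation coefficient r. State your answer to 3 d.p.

|r| = √0.163 = 0.404
The association is negative, so r = −0.404.

-0.404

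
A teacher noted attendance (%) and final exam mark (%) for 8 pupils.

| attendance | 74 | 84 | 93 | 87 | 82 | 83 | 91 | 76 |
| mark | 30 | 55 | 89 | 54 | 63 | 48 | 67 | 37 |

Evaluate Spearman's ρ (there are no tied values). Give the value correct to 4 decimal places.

0.8333

Rank attendance: 1, 5, 8, 6, 3, 4, 7, 2
Rank mark: 1, 5, 8, 4, 6, 3, 7, 2
d = rank(attendance) − rank(mark): 0, 0, 0, 2, -3, 1, 0, 0; Σd² = 14
ρ = 1 − 6Σd² / [n(n²−1)] = 1 − 6×14 / (8×63) = 1 − 84/504 ≈ 0.8333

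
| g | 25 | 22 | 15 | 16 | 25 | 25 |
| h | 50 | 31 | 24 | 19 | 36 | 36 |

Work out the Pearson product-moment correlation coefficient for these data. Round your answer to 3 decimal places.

0.847

n = 6, Σg = 128, Σh = 196, Σg² = 2840, Σh² = 6990, Σgh = 4396
nΣgh − ΣgΣh = 26376 − 25088 = 1288
nΣg² − (Σg)² = 17040 − 16384 = 656; nΣh² − (Σh)² = 41940 − 38416 = 3524
r = 1288 / √(656 × 3524) = 1288 / 1520.4420 ≈ 0.847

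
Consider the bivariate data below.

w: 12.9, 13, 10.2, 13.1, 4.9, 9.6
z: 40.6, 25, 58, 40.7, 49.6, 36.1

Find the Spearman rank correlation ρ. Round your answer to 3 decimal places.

Rank w: 4, 5, 3, 6, 1, 2
Rank z: 3, 1, 6, 4, 5, 2
d = rank(w) − rank(z): 1, 4, -3, 2, -4, 0; Σd² = 46
ρ = 1 − 6Σd² / [n(n²−1)] = 1 − 6×46 / (6×35) = 1 − 276/210 ≈ -0.314

-0.314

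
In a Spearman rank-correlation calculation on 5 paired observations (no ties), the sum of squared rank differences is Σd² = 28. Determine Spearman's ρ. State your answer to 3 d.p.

ρ = 1 − 6Σd² / [n(n²−1)] = 1 − 6×28 / (5×24)
  = 1 − 168/120 = 1 − 1.4000 ≈ -0.400

-0.400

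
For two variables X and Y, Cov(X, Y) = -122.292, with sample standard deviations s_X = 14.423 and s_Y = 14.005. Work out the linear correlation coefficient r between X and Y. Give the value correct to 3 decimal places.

r = Cov(X,Y) / (s_X · s_Y) = -122.292 / (14.423 × 14.005)
  = -122.292 / 201.9941 ≈ -0.605

-0.605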